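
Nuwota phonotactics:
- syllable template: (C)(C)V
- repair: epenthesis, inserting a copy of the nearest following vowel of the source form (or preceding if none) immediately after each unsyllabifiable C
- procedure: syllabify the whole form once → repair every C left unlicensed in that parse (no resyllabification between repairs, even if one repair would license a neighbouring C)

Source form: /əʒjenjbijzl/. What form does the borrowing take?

əʒjenijbijizili

Syllabifying with onset maximization leaves /n/, /j/, /z/, /l/ stranded (no codas are permitted; onsets may contain at most 2 consonants).
Each unlicensed consonant becomes the onset of a new syllable: /n/ → /ni/, /j/ → /ji/, /z/ → /zi/, /l/ → /li/.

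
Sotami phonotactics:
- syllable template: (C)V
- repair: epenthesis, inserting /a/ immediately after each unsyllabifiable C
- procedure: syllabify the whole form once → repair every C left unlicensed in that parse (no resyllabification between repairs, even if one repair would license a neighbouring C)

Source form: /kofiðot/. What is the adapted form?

The consonants /t/ cannot be parsed into a legal (C)V syllable (no codas are permitted; onsets are limited to one consonant).
Epenthesis after each stranded consonant: /t/ → /ta/.

kofiðota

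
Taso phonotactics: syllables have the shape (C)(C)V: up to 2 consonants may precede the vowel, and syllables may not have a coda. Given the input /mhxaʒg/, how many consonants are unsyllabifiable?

3

Under (C)(C)V, the unsyllabifiable consonants are /m/, /ʒ/, /g/ (no codas are permitted; onsets may contain at most 2 consonants).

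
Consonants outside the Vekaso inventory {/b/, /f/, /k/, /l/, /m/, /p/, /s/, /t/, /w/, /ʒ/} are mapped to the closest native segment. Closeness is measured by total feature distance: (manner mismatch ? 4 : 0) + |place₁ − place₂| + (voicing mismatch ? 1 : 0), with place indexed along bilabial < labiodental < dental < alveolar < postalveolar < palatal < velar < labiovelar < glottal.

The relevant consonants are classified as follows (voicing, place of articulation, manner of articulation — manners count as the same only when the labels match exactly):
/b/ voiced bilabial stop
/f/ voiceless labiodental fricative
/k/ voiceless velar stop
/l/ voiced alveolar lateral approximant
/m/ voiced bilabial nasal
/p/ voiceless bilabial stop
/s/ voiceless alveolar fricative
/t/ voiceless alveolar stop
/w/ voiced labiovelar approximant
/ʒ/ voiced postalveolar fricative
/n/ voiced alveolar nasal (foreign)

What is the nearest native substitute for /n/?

/m/ is closest: same manner (nasal), place distance 3 (alveolar→bilabial), same voicing; total 3. Next closest is /l/ at distance 4.

m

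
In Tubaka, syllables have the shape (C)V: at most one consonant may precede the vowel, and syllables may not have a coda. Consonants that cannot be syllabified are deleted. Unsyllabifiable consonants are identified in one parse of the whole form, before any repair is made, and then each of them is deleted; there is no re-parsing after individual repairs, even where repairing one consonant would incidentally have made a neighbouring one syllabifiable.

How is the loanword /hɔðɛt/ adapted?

Under (C)V, the unsyllabifiable consonants are /t/ (no codas are permitted; onsets are limited to one consonant).
Deletion applies to /t/.

hɔðɛ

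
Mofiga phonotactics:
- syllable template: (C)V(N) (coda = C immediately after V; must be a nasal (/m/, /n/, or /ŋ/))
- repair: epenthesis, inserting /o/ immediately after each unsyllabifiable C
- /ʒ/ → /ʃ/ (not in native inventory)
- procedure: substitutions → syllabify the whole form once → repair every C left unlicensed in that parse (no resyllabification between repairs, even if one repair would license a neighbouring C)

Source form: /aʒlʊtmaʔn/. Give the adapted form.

aʃolʊtomaʔono

Substitution: /ʒ/ → /ʃ/, giving /aʃlʊtmaʔn/.
Under (C)V(N), the unsyllabifiable consonants are /ʃ/, /t/, /ʔ/, /n/ (only a nasal (/m/, /n/, or /ŋ/) is licensed in coda position; onsets are limited to one consonant).
Each unlicensed consonant becomes the onset of a new syllable: /ʃ/ → /ʃo/, /t/ → /to/, /ʔ/ → /ʔo/, /n/ → /no/.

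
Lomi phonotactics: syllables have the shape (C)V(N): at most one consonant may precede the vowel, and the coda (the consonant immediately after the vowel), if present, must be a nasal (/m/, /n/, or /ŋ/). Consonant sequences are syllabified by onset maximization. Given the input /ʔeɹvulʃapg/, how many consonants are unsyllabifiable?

Under (C)V(N), the unsyllabifiable consonants are /ɹ/, /l/, /p/, /g/ (only a nasal (/m/, /n/, or /ŋ/) is licensed in coda position; onsets are limited to one consonant).

4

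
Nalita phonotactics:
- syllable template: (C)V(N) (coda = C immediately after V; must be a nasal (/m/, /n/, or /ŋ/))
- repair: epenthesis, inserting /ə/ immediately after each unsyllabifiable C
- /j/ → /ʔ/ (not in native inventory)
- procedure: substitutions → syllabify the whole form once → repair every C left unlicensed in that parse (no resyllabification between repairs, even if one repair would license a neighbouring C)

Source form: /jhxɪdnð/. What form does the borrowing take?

ʔəhəxɪdənəðə

Substitution: /j/ → /ʔ/, giving /ʔhxɪdnð/.
Syllabifying with onset maximization leaves /ʔ/, /h/, /d/, /n/, /ð/ stranded (only a nasal (/m/, /n/, or /ŋ/) is licensed in coda position; onsets are limited to one consonant).
Epenthesis after each stranded consonant: /ʔ/ → /ʔə/, /h/ → /hə/, /d/ → /də/, /n/ → /nə/, /ð/ → /ðə/.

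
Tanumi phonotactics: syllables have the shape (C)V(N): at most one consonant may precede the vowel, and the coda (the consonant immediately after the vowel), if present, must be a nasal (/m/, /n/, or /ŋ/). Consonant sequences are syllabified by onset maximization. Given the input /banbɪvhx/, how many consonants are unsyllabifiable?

3

Syllabifying with onset maximization leaves /v/, /h/, /x/ stranded (only a nasal (/m/, /n/, or /ŋ/) is licensed in coda position; onsets are limited to one consonant).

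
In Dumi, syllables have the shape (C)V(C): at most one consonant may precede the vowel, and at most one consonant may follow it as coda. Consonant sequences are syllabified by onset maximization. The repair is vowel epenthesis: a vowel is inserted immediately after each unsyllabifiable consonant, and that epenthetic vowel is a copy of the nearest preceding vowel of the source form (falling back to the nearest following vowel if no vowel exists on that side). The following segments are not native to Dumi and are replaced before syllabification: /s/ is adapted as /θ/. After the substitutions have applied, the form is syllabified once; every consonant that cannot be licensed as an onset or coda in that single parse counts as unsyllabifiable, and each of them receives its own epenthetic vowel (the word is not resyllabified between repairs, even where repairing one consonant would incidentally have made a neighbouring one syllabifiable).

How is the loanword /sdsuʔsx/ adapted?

θuduθuʔθuxu

Substitution: /s/ → /θ/, giving /θdθuʔθx/.
Syllabifying with onset maximization leaves /θ/, /d/, /θ/, /x/ stranded (at most one coda consonant is licensed; onsets are limited to one consonant).
Epenthesis after each stranded consonant: /θ/ → /θu/, /d/ → /du/, /θ/ → /θu/, /x/ → /xu/.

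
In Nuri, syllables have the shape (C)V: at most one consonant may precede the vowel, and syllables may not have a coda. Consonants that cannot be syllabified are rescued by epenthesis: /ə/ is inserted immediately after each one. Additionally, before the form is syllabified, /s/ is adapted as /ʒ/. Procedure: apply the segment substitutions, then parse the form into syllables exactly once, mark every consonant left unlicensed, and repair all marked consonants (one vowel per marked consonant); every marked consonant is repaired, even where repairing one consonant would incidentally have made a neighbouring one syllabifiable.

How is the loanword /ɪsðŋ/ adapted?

ɪʒəðəŋə

Substitution: /s/ → /ʒ/, giving /ɪʒðŋ/.
Under (C)V, the unsyllabifiable consonants are /ʒ/, /ð/, /ŋ/ (no codas are permitted; onsets are limited to one consonant).
Each unlicensed consonant becomes the onset of a new syllable: /ʒ/ → /ʒə/, /ð/ → /ðə/, /ŋ/ → /ŋə/.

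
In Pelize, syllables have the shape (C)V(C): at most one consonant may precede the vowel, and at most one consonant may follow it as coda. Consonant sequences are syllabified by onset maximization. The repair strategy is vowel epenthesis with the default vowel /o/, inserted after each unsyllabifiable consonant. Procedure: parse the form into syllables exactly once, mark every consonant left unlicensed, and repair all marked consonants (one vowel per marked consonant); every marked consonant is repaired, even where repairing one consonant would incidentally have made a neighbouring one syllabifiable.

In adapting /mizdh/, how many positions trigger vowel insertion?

The unsyllabifiable consonants are /d/, /h/; each receives one epenthetic vowel.

2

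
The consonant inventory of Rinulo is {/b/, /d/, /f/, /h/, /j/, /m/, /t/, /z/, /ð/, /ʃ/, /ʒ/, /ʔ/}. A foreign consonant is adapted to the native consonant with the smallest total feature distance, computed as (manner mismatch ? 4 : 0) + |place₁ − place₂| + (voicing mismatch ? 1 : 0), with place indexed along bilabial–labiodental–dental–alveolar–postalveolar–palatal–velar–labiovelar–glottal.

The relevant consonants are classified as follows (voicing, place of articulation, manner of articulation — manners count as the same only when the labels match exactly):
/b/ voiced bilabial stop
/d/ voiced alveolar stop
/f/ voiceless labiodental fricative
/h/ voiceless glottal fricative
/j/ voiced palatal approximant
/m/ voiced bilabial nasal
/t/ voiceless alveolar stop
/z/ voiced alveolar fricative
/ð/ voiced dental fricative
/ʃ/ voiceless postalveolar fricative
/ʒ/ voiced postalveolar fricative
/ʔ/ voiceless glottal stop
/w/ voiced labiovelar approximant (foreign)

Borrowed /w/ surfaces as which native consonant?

/j/ is closest: same manner (approximant), place distance 2 (labiovelar→palatal), same voicing; total 2. Next closest is /h/ at distance 6.

j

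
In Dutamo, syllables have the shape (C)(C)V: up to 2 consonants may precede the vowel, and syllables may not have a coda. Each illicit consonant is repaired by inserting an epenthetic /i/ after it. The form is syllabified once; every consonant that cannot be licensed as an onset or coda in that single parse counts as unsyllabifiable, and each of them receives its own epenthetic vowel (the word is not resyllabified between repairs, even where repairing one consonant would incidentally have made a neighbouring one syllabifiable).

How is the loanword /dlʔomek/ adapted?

Under (C)(C)V, the unsyllabifiable consonants are /d/, /k/ (no codas are permitted; onsets may contain at most 2 consonants).
Inserting the epenthetic vowel yields /d/ → /di/, /k/ → /ki/.

dilʔomeki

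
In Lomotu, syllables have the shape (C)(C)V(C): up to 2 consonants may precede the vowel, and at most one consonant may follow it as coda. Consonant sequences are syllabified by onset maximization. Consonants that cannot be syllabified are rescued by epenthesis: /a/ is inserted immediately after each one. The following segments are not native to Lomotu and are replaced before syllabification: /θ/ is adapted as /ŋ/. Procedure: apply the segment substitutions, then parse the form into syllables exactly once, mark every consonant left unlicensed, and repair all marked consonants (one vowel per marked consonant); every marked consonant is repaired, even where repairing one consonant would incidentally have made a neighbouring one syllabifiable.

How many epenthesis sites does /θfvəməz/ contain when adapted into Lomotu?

1

After substitution the input is /ŋfvəməz/.
The unsyllabifiable consonants are /ŋ/; each receives one epenthetic vowel.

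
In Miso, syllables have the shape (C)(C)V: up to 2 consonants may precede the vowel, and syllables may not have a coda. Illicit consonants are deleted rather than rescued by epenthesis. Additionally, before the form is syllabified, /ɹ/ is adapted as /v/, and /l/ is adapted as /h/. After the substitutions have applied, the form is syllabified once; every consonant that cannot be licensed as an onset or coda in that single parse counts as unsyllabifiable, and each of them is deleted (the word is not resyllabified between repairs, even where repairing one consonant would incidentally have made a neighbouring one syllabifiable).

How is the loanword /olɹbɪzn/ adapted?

ovbɪ

Substitution: /l/ → /h/, /ɹ/ → /v/, giving /ohvbɪzn/.
The consonants /h/, /z/, /n/ cannot be parsed into a legal (C)(C)V syllable (no codas are permitted; onsets may contain at most 2 consonants).
Deleting the stranded consonants removes /h/, /z/, /n/.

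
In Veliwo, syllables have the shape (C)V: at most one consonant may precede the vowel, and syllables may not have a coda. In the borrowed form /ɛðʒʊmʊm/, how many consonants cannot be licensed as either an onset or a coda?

2

The consonants /ð/, /m/ cannot be parsed into a legal (C)V syllable (no codas are permitted; onsets are limited to one consonant).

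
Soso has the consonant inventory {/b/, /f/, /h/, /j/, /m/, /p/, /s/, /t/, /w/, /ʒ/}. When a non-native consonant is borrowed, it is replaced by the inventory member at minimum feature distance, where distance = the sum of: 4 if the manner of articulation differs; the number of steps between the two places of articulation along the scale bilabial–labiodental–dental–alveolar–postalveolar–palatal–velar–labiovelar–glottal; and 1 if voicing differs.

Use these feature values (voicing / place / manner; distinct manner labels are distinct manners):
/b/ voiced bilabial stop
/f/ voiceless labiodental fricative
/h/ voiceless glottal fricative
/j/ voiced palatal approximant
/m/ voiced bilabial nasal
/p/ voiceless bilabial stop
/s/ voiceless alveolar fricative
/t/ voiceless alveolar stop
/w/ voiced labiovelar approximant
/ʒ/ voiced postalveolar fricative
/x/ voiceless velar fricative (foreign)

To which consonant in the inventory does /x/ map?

h

/h/ is closest: same manner (fricative), place distance 2 (velar→glottal), same voicing; total 2. Next closest is /s/ at distance 3.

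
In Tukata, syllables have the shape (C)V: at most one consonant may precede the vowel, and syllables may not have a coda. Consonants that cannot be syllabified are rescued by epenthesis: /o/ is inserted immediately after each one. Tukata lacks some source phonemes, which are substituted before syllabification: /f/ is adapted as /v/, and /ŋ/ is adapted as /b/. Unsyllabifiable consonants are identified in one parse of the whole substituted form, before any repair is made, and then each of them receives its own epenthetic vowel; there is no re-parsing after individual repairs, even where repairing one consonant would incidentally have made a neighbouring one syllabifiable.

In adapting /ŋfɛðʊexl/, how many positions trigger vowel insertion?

After substitution the input is /bvɛðʊexl/.
The unsyllabifiable consonants are /b/, /x/, /l/; each receives one epenthetic vowel.

3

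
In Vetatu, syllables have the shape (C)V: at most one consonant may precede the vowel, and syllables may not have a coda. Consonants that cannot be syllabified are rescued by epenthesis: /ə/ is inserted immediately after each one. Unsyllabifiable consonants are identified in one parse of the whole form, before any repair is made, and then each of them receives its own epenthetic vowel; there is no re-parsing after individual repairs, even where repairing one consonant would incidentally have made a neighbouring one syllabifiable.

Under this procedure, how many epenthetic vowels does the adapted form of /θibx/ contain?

The unsyllabifiable consonants are /b/, /x/; each receives one epenthetic vowel.

2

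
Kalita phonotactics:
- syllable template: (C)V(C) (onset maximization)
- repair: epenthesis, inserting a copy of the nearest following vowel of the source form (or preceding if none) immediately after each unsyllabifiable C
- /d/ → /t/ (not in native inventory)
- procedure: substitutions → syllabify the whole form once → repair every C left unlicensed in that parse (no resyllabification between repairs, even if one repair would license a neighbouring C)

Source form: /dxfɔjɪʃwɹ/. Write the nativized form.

Substitution: /d/ → /t/, giving /txfɔjɪʃwɹ/.
The consonants /t/, /x/, /w/, /ɹ/ cannot be parsed into a legal (C)V(C) syllable (at most one coda consonant is licensed; onsets are limited to one consonant).
Inserting the epenthetic vowel yields /t/ → /tɔ/, /x/ → /xɔ/, /w/ → /wɪ/, /ɹ/ → /ɹɪ/.

tɔxɔfɔjɪʃwɪɹɪ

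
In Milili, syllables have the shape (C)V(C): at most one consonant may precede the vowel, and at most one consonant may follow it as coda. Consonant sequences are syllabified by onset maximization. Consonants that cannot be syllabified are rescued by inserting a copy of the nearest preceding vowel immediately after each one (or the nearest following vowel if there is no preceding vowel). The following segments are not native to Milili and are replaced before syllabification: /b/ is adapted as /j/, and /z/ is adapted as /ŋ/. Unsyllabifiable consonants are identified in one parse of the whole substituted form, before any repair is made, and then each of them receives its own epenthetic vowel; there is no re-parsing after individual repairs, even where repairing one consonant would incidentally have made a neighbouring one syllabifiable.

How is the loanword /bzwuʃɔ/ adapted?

juŋuwuʃɔ

Substitution: /b/ → /j/, /z/ → /ŋ/, giving /jŋwuʃɔ/.
Under (C)V(C), the unsyllabifiable consonants are /j/, /ŋ/ (at most one coda consonant is licensed; onsets are limited to one consonant).
Inserting the epenthetic vowel yields /j/ → /ju/, /ŋ/ → /ŋu/.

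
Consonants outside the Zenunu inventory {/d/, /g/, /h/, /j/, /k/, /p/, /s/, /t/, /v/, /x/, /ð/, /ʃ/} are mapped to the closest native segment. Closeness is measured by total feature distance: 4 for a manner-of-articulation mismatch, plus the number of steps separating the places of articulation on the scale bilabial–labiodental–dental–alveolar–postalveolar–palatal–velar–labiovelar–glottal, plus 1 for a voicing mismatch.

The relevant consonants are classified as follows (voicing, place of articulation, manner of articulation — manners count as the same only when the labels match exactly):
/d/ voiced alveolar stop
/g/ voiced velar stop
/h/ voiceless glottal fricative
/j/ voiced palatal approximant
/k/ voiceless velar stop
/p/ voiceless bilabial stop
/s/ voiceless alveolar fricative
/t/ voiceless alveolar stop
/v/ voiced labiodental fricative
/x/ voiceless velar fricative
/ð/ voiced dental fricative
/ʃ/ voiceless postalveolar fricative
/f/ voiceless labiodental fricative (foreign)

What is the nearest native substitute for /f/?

/v/ is closest: same manner (fricative), place distance 0 (labiodental→labiodental), voicing differs (+1); total 1. Next closest is /s/ at distance 2.

v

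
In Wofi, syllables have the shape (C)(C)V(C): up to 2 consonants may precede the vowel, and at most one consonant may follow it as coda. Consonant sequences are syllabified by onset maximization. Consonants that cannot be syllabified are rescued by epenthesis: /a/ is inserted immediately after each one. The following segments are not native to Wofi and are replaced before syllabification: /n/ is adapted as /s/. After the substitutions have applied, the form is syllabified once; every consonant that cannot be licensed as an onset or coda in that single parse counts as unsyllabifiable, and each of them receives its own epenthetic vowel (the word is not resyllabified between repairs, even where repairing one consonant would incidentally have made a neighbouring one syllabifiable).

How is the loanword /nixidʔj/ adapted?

sixidʔaja

Substitution: /n/ → /s/, giving /sixidʔj/.
Syllabifying with onset maximization leaves /ʔ/, /j/ stranded (at most one coda consonant is licensed; onsets may contain at most 2 consonants).
Inserting the epenthetic vowel yields /ʔ/ → /ʔa/, /j/ → /ja/.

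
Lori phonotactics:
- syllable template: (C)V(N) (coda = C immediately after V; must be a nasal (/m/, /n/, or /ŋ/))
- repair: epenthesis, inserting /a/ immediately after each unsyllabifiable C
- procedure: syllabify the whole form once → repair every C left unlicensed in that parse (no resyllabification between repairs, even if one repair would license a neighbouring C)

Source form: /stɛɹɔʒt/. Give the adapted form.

satɛɹɔʒata

Under (C)V(N), the unsyllabifiable consonants are /s/, /ʒ/, /t/ (only a nasal (/m/, /n/, or /ŋ/) is licensed in coda position; onsets are limited to one consonant).
Inserting the epenthetic vowel yields /s/ → /sa/, /ʒ/ → /ʒa/, /t/ → /ta/.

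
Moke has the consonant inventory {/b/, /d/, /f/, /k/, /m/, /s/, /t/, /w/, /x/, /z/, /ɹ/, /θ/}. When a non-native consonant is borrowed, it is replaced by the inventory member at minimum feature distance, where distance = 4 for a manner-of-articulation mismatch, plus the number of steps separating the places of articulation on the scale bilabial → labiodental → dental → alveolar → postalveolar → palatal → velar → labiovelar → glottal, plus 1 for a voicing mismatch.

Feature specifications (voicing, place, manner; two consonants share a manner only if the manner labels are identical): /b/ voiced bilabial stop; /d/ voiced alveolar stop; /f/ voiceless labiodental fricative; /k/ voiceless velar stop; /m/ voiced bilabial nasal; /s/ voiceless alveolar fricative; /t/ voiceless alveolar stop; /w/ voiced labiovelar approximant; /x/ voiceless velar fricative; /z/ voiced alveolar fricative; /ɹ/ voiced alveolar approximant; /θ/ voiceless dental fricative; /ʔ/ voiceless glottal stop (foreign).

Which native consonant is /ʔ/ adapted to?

k

/k/ is closest: same manner (stop), place distance 2 (glottal→velar), same voicing; total 2. Next closest is /t/ at distance 5.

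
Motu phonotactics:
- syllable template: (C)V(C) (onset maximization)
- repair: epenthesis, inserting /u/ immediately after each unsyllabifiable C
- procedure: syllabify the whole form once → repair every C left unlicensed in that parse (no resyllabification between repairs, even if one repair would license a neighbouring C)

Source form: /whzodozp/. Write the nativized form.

wuhuzodozpu

The consonants /w/, /h/, /p/ cannot be parsed into a legal (C)V(C) syllable (at most one coda consonant is licensed; onsets are limited to one consonant).
Epenthesis after each stranded consonant: /w/ → /wu/, /h/ → /hu/, /p/ → /pu/.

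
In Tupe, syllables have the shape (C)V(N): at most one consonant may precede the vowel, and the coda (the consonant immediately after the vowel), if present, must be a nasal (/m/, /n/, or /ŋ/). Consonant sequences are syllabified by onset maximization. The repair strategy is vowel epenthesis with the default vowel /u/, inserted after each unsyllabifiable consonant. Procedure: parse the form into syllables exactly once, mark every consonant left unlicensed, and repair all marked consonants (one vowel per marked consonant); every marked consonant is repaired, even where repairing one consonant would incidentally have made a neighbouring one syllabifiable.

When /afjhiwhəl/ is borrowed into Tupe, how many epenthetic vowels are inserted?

4

The unsyllabifiable consonants are /f/, /j/, /w/, /l/; each receives one epenthetic vowel.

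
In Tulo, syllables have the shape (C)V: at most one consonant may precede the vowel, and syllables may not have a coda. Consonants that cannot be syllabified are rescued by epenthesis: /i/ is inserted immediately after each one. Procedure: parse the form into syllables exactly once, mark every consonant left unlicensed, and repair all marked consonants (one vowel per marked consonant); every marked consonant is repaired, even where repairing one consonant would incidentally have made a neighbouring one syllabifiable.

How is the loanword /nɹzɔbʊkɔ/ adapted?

The consonants /n/, /ɹ/ cannot be parsed into a legal (C)V syllable (no codas are permitted; onsets are limited to one consonant).
Epenthesis after each stranded consonant: /n/ → /ni/, /ɹ/ → /ɹi/.

niɹizɔbʊkɔ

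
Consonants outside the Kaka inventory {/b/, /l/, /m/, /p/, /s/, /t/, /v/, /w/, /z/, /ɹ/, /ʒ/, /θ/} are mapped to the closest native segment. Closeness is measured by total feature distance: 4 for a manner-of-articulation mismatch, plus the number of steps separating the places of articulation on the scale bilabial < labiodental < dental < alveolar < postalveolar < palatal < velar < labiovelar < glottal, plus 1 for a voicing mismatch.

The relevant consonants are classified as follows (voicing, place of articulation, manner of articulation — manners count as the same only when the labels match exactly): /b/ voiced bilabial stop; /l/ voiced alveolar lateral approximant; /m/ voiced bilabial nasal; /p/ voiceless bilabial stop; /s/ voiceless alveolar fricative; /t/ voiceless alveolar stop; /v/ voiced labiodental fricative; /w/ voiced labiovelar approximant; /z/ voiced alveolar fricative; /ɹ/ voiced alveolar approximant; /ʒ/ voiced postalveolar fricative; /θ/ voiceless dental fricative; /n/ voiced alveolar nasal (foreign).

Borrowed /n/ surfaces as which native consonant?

/m/ is closest: same manner (nasal), place distance 3 (alveolar→bilabial), same voicing; total 3. Next closest is /l/ at distance 4.

m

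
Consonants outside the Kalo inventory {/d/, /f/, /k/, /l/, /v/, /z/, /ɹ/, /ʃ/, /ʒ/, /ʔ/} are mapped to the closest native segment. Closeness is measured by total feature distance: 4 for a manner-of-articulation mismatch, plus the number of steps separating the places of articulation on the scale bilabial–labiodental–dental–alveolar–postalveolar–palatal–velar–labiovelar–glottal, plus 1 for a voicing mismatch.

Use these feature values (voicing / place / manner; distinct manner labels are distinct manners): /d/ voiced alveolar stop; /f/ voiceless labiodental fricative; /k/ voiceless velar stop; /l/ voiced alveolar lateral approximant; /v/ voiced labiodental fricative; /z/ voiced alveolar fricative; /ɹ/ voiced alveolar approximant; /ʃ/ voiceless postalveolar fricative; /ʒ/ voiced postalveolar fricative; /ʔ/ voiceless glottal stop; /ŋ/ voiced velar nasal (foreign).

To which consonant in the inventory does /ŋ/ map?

k

/k/ is closest: manner differs (nasal→stop, +4), place distance 0 (velar→velar), voicing differs (+1); total 5. Next closest is /ʒ/ at distance 6.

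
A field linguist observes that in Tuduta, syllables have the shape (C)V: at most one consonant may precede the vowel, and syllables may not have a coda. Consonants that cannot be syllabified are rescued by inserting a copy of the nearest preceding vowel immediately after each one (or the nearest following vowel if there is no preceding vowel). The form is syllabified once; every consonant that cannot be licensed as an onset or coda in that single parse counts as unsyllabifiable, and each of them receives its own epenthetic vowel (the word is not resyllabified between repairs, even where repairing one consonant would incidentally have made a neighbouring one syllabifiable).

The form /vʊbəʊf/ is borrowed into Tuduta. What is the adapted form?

vʊbəʊfʊ

Syllabifying with onset maximization leaves /f/ stranded (no codas are permitted; onsets are limited to one consonant).
Epenthesis after each stranded consonant: /f/ → /fʊ/.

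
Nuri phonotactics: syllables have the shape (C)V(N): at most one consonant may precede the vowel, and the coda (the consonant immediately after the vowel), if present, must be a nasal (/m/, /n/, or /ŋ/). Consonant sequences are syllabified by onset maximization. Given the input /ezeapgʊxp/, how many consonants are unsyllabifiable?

The consonants /p/, /x/, /p/ cannot be parsed into a legal (C)V(N) syllable (only a nasal (/m/, /n/, or /ŋ/) is licensed in coda position; onsets are limited to one consonant).

3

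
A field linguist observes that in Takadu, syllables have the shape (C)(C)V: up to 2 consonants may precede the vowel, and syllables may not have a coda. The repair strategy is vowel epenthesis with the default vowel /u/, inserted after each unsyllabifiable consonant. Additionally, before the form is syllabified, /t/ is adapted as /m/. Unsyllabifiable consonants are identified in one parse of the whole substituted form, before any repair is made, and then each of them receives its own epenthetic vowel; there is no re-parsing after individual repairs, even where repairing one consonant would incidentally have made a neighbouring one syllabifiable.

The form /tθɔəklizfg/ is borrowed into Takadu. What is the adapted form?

Substitution: /t/ → /m/, giving /mθɔəklizfg/.
Under (C)(C)V, the unsyllabifiable consonants are /z/, /f/, /g/ (no codas are permitted; onsets may contain at most 2 consonants).
Inserting the epenthetic vowel yields /z/ → /zu/, /f/ → /fu/, /g/ → /gu/.

mθɔəklizufugu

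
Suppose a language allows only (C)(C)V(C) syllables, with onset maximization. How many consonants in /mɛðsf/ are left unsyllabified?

2

The consonants /s/, /f/ cannot be parsed into a legal (C)(C)V(C) syllable (at most one coda consonant is licensed; onsets may contain at most 2 consonants).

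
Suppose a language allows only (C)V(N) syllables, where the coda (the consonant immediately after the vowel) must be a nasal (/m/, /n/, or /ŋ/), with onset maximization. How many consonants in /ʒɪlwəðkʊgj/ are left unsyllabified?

Syllabifying with onset maximization leaves /l/, /ð/, /g/, /j/ stranded (only a nasal (/m/, /n/, or /ŋ/) is licensed in coda position; onsets are limited to one consonant).

4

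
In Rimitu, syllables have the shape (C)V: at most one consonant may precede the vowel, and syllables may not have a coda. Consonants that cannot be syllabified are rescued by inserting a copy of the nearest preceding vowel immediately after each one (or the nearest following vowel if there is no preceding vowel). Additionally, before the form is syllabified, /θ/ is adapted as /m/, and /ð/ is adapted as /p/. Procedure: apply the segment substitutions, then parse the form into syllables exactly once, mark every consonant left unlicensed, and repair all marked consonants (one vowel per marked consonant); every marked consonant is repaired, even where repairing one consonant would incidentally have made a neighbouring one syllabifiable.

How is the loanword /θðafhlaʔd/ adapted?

mapafahalaʔada

Substitution: /θ/ → /m/, /ð/ → /p/, giving /mpafhlaʔd/.
Syllabifying with onset maximization leaves /m/, /f/, /h/, /ʔ/, /d/ stranded (no codas are permitted; onsets are limited to one consonant).
Epenthesis after each stranded consonant: /m/ → /ma/, /f/ → /fa/, /h/ → /ha/, /ʔ/ → /ʔa/, /d/ → /da/.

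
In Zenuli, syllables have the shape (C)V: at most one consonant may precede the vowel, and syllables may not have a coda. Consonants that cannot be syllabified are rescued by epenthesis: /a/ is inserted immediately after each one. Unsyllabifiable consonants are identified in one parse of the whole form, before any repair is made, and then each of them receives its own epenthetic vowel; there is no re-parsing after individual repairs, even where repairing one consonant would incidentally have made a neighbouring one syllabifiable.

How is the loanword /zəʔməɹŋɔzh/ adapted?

The consonants /ʔ/, /ɹ/, /z/, /h/ cannot be parsed into a legal (C)V syllable (no codas are permitted; onsets are limited to one consonant).
Each unlicensed consonant becomes the onset of a new syllable: /ʔ/ → /ʔa/, /ɹ/ → /ɹa/, /z/ → /za/, /h/ → /ha/.

zəʔaməɹaŋɔzaha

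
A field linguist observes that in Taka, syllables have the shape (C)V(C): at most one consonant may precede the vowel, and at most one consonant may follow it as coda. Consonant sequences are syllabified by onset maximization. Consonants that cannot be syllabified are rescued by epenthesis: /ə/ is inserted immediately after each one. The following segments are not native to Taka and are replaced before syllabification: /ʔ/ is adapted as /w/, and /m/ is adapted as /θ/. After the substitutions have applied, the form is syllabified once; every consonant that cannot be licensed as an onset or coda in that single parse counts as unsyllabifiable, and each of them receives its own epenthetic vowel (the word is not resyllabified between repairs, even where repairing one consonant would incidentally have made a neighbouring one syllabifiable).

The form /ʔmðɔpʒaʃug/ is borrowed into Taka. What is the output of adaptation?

Substitution: /ʔ/ → /w/, /m/ → /θ/, giving /wθðɔpʒaʃug/.
Under (C)V(C), the unsyllabifiable consonants are /w/, /θ/ (at most one coda consonant is licensed; onsets are limited to one consonant).
Each unlicensed consonant becomes the onset of a new syllable: /w/ → /wə/, /θ/ → /θə/.

wəθəðɔpʒaʃug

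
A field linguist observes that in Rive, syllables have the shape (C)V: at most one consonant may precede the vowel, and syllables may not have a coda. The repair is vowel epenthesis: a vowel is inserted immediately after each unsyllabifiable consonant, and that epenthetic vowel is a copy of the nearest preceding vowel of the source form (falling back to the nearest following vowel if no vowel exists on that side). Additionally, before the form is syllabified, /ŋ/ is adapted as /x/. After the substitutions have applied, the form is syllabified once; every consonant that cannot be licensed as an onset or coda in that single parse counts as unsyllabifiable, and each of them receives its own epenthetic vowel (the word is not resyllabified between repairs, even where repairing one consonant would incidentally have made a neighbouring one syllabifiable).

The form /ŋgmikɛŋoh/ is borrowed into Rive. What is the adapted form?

xigimikɛxoho

Substitution: /ŋ/ → /x/, giving /xgmikɛxoh/.
Syllabifying with onset maximization leaves /x/, /g/, /h/ stranded (no codas are permitted; onsets are limited to one consonant).
Inserting the epenthetic vowel yields /x/ → /xi/, /g/ → /gi/, /h/ → /ho/.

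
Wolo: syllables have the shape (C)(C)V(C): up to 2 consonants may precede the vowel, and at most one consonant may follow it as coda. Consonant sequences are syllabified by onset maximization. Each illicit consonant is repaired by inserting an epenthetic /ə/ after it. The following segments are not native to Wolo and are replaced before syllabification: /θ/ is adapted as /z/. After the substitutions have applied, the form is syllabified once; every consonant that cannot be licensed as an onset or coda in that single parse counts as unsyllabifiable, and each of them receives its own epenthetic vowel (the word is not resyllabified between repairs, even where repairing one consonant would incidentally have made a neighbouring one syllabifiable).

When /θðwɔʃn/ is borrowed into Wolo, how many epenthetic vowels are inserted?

After substitution the input is /zðwɔʃn/.
The unsyllabifiable consonants are /z/, /n/; each receives one epenthetic vowel.

2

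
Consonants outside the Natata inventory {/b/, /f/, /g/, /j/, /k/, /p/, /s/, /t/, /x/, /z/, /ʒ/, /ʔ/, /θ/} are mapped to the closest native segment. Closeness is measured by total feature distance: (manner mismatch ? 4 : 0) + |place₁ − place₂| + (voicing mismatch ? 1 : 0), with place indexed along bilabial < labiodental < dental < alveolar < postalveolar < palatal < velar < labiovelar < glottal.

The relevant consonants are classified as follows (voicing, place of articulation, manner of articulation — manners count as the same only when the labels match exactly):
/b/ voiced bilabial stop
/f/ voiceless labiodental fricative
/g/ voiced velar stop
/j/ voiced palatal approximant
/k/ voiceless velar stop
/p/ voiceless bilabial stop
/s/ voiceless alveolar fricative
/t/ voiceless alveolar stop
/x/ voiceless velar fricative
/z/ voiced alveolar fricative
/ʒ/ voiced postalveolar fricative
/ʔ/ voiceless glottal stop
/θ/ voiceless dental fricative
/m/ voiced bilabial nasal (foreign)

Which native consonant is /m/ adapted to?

/b/ is closest: manner differs (nasal→stop, +4), place distance 0 (bilabial→bilabial), same voicing; total 4. Next closest is /p/ at distance 5.

b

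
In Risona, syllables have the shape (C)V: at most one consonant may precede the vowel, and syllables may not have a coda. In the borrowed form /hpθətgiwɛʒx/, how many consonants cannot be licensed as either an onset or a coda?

The consonants /h/, /p/, /t/, /ʒ/, /x/ cannot be parsed into a legal (C)V syllable (no codas are permitted; onsets are limited to one consonant).

5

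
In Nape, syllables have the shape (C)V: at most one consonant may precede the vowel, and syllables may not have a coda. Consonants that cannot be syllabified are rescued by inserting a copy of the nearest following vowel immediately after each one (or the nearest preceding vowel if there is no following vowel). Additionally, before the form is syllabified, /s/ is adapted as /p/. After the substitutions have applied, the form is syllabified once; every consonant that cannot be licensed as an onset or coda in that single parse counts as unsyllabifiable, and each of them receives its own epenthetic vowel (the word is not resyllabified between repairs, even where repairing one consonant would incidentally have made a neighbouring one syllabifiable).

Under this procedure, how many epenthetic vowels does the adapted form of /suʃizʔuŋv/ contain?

After substitution the input is /puʃizʔuŋv/.
The unsyllabifiable consonants are /z/, /ŋ/, /v/; each receives one epenthetic vowel.

3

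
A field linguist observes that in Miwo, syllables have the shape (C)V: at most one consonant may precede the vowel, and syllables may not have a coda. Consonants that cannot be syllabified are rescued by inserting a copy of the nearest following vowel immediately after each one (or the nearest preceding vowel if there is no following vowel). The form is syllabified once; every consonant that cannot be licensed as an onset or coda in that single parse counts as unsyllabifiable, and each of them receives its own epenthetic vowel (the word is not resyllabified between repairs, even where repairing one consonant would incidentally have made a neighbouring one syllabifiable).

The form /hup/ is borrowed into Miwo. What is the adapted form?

hupu

Syllabifying with onset maximization leaves /p/ stranded (no codas are permitted; onsets are limited to one consonant).
Each unlicensed consonant becomes the onset of a new syllable: /p/ → /pu/.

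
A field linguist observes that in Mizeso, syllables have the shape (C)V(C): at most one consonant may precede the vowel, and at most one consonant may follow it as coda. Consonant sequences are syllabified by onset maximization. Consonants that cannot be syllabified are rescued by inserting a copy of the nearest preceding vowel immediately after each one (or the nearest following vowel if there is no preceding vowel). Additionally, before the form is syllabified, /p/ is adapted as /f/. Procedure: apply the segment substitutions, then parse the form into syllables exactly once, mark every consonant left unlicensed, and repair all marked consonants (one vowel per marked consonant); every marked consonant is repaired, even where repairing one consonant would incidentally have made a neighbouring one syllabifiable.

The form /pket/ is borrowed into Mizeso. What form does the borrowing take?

Substitution: /p/ → /f/, giving /fket/.
Syllabifying with onset maximization leaves /f/ stranded (at most one coda consonant is licensed; onsets are limited to one consonant).
Each unlicensed consonant becomes the onset of a new syllable: /f/ → /fe/.

feket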